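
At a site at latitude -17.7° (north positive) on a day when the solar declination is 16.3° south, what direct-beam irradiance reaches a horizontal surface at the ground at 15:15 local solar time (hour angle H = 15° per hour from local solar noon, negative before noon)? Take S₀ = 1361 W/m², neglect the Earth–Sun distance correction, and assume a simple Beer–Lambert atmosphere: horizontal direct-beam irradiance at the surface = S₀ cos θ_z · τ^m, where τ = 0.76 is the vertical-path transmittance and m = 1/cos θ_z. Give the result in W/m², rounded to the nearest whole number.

629 W/m²

Hour angle H = 15° × (15.25 − 12) = 48.75°.
cos θ_z = sin(-17.7°) sin(-16.3°) + cos(-17.7°) cos(-16.3°) cos(48.75°) = 0.0853 + 0.6029 = 0.6882.
Air mass m = 1/cos θ_z = 1/0.6882 = 1.453; τ^m = 0.76^1.453 = 0.6712.
Surface direct beam = 1361 × 0.6882 × 0.6712 = 628.67 W/m².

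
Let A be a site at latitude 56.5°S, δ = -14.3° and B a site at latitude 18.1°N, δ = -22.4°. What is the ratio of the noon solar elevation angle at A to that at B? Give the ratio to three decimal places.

A: 90° − |-56.5 − (-14.3)| = 47.80°.
B: 90° − |18.1 − (-22.4)| = 49.50°.
Ratio A/B = 47.8000 / 49.5000 = 0.9657.

0.966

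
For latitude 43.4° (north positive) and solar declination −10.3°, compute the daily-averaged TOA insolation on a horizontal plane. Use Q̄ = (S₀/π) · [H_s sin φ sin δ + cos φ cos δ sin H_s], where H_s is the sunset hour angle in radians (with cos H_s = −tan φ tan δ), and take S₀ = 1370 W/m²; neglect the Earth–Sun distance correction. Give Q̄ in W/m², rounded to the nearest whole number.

232 W/m²

−tan φ tan δ = −(0.9457)(-0.1817) = 0.1718; H_s = arccos(0.1718) = 80.11°. In radians, H_s = 1.3982.
H_s sin φ sin δ = 1.3982 × 0.6871 × -0.1788 = -0.1718.
cos φ cos δ sin H_s = 0.7266 × 0.9839 × 0.9851 = 0.7042.
Q̄ = (1370/π) × (-0.1718 + 0.7042) = 436.08 × 0.5324 = 232.17 W/m².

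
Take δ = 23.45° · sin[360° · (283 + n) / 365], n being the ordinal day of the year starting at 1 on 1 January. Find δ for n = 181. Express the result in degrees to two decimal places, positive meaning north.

360 × (283 + 181) / 365 = 457.644°; sin(457.644°) = 0.9911.
δ = 23.45 × 0.9911 = 23.241° ≈ +23.24°.

+23.24°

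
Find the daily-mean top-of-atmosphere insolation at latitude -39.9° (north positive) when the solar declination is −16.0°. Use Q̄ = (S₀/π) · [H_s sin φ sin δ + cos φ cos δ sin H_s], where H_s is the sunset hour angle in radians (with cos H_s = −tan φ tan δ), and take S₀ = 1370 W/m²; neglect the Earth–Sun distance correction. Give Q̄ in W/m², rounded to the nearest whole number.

452 W/m²

−tan φ tan δ = −(-0.8361)(-0.2867) = -0.2397; H_s = arccos(-0.2397) = 103.87°. In radians, H_s = 1.8129.
H_s sin φ sin δ = 1.8129 × -0.6414 × -0.2756 = 0.3205.
cos φ cos δ sin H_s = 0.7672 × 0.9613 × 0.9708 = 0.7160.
Q̄ = (1370/π) × (0.3205 + 0.7160) = 436.08 × 1.0365 = 452.00 W/m².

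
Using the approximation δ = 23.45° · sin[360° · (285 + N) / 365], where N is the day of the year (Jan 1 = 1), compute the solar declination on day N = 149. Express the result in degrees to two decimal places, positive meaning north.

+21.75°

360 × (285 + 149) / 365 = 428.055°; sin(428.055°) = 0.9275.
δ = 23.45 × 0.9275 = 21.750° ≈ +21.75°.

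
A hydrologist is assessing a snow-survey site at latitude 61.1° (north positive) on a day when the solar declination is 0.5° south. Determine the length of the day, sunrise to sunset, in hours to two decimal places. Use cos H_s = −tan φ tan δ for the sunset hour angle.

cos H_s = −tan(61.1°) · tan(-0.5°) = 0.0158, so H_s = arccos(0.0158) = 89.09°.
Day length = 2 H_s / 15° h⁻¹ = 178.18° / 15 = 11.879 h.

11.88 hours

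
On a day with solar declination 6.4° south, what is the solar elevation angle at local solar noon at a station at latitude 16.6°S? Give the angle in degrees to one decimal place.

79.8°

At local solar noon the hour angle is zero, so the elevation is 90° − |φ − δ| = 90° − |-16.6° − (-6.4°)| = 90° − 10.2° = 79.8°.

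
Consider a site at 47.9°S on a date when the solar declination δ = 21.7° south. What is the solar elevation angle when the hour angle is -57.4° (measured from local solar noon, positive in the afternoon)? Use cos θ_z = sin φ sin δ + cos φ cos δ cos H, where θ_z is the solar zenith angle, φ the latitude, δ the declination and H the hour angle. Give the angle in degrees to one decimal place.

37.6°

cos θ_z = sin(-47.9°) sin(-21.7°) + cos(-47.9°) cos(-21.7°) cos(-57.40°) = 0.2743 + 0.3356 = 0.6099.
θ_z = arccos(0.6099) = 52.42°, so the elevation is 90° − 52.42° = 37.58°.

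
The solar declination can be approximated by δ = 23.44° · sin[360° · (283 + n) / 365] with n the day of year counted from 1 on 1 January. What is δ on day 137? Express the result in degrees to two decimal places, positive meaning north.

360 × (283 + 137) / 365 = 414.247°; sin(414.247°) = 0.8115.
δ = 23.44 × 0.8115 = 19.022° ≈ +19.02°.

+19.02°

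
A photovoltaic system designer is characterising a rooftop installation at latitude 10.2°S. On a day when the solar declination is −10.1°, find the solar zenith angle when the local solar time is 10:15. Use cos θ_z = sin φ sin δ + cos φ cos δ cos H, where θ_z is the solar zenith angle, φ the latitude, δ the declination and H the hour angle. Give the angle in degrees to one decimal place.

Hour angle H = 15° × (10.25 − 12) = -26.25°.
cos θ_z = sin(-10.2°) sin(-10.1°) + cos(-10.2°) cos(-10.1°) cos(-26.25°) = 0.0311 + 0.8690 = 0.9001.
θ_z = arccos(0.9001) = 25.83°.

25.8°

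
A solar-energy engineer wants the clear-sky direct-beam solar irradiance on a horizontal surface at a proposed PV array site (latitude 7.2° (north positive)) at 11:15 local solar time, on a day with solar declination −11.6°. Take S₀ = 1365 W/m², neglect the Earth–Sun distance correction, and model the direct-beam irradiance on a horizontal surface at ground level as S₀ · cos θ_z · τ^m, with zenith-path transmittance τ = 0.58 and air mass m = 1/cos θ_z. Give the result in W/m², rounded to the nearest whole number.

704 W/m²

Hour angle H = 15° × (11.25 − 12) = -11.25°.
cos θ_z = sin φ sin δ + cos φ cos δ cos H = (0.1253)(-0.2011) + (0.9921)(0.9796)(0.9808) = 0.9280.
Air mass m = 1/cos θ_z = 1/0.9280 = 1.078; τ^m = 0.58^1.078 = 0.5559.
Surface direct beam = 1365 × 0.9280 × 0.5559 = 704.17 W/m².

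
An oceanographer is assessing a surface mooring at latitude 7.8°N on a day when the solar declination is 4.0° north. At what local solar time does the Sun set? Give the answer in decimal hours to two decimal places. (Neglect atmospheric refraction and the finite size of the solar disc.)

−tan φ tan δ = −(0.1370)(0.0699) = -0.0096; H_s = arccos(-0.0096) = 90.55°.
Sunset is at 12 + H_s/15 = 12 + 6.037 = 18.037 h local solar time.

18.04 h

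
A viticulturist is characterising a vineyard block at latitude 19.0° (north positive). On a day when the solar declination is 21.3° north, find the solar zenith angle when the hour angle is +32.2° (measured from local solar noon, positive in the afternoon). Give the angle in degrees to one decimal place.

cos θ_z = sin(19.0°) sin(21.3°) + cos(19.0°) cos(21.3°) cos(32.20°) = 0.1183 + 0.7454 = 0.8637.
θ_z = arccos(0.8637) = 30.27°.

30.3°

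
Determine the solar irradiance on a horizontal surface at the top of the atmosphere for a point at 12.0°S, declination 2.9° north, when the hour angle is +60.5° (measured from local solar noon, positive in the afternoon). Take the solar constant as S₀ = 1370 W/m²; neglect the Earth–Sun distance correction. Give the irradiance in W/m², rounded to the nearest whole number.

cos θ_z = sin(-12.0°) sin(2.9°) + cos(-12.0°) cos(2.9°) cos(60.50°) = -0.0105 + 0.4810 = 0.4705.
Top-of-atmosphere irradiance = S₀ cos θ_z = 1370 × 0.4705 = 644.58 W/m².

645 W/m²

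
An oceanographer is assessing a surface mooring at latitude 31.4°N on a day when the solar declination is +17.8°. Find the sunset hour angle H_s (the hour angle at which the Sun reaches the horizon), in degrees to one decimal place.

The sunset hour angle satisfies cos H_s = −tan φ tan δ = -0.1960, giving H_s = 101.30°.

101.3°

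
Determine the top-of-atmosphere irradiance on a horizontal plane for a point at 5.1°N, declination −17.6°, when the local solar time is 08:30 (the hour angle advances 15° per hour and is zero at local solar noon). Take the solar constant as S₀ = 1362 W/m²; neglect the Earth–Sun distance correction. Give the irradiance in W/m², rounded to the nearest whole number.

Hour angle H = 15° × (8.5 − 12) = -52.50°.
cos θ_z = sin φ sin δ + cos φ cos δ cos H = (0.0889)(-0.3024) + (0.9960)(0.9532)(0.6088) = 0.5511.
Top-of-atmosphere irradiance = S₀ cos θ_z = 1362 × 0.5511 = 750.60 W/m².

751 W/m²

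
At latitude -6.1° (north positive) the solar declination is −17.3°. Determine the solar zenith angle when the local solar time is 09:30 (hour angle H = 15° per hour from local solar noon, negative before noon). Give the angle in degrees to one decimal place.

Hour angle H = 15° × (9.5 − 12) = -37.50°.
With φ = -6.1°, δ = -17.3°, H = -37.50°: sin φ sin δ = 0.0316, cos φ cos δ cos H = 0.7532, so cos θ_z = 0.7848.
θ_z = arccos(0.7848) = 38.30°.

38.3°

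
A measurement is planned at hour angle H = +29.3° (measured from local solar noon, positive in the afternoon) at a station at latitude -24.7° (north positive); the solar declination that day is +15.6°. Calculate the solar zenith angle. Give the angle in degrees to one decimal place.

49.4°

cos θ_z = sin φ sin δ + cos φ cos δ cos H = (-0.4179)(0.2689) + (0.9085)(0.9632)(0.8721) = 0.6508.
θ_z = arccos(0.6508) = 49.40°.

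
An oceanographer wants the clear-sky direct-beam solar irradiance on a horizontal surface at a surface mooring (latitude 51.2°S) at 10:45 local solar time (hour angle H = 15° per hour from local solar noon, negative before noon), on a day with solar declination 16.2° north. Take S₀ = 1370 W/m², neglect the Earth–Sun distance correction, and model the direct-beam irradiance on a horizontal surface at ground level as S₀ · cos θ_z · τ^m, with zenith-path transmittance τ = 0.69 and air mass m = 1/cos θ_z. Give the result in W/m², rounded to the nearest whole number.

168 W/m²

Hour angle H = 15° × (10.75 − 12) = -18.75°.
cos θ_z = sin φ sin δ + cos φ cos δ cos H = (-0.7793)(0.2790) + (0.6266)(0.9603)(0.9469) = 0.3523.
Air mass m = 1/cos θ_z = 1/0.3523 = 2.838; τ^m = 0.69^2.838 = 0.3489.
Surface direct beam = 1370 × 0.3523 × 0.3489 = 168.40 W/m².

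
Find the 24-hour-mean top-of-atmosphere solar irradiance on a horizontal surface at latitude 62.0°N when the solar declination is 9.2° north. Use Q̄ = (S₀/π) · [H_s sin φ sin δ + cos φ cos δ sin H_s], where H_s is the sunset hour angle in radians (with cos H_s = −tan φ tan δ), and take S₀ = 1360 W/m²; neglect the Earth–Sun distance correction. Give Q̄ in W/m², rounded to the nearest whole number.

306 W/m²

The sunset hour angle satisfies cos H_s = −tan φ tan δ = -0.3046, giving H_s = 107.73°. In radians, H_s = 1.8802.
H_s sin φ sin δ = 1.8802 × 0.8829 × 0.1599 = 0.2654.
cos φ cos δ sin H_s = 0.4695 × 0.9871 × 0.9525 = 0.4414.
Q̄ = (1360/π) × (0.2654 + 0.4414) = 432.90 × 0.7068 = 305.97 W/m².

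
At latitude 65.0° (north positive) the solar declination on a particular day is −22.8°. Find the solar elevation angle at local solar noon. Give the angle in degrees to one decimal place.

2.2°

At local solar noon the hour angle is zero, so the elevation is 90° − |φ − δ| = 90° − |65.0° − (-22.8°)| = 90° − 87.8° = 2.2°.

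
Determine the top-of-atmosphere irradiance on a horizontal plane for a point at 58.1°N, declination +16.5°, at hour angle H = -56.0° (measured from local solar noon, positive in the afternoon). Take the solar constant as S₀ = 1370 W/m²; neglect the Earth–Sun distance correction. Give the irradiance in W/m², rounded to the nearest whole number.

718 W/m²

cos θ_z = sin(58.1°) sin(16.5°) + cos(58.1°) cos(16.5°) cos(-56.00°) = 0.2411 + 0.2833 = 0.5244.
Top-of-atmosphere irradiance = S₀ cos θ_z = 1370 × 0.5244 = 718.43 W/m².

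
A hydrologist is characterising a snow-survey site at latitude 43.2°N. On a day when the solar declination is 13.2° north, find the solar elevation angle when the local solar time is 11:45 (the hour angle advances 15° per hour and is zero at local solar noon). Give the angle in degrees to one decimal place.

Hour angle H = 15° × (11.75 − 12) = -3.75°.
cos θ_z = sin(43.2°) sin(13.2°) + cos(43.2°) cos(13.2°) cos(-3.75°) = 0.1563 + 0.7082 = 0.8645.
θ_z = arccos(0.8645) = 30.17°, so the elevation is 90° − 30.17° = 59.83°.

59.8°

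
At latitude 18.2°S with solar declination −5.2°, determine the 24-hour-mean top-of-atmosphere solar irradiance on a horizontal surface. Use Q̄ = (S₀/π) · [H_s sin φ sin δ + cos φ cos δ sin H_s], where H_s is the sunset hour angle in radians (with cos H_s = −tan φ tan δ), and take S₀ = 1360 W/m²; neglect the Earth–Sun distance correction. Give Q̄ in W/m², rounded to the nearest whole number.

cos H_s = −tan(-18.2°) · tan(-5.2°) = -0.0299, so H_s = arccos(-0.0299) = 91.71°. In radians, H_s = 1.6006.
H_s sin φ sin δ = 1.6006 × -0.3123 × -0.0906 = 0.0453.
cos φ cos δ sin H_s = 0.9500 × 0.9959 × 0.9996 = 0.9457.
Q̄ = (1360/π) × (0.0453 + 0.9457) = 432.90 × 0.9910 = 429.00 W/m².

429 W/m²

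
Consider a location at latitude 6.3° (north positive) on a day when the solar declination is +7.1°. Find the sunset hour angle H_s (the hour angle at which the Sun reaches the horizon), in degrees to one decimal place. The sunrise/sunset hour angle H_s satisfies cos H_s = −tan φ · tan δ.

−tan φ tan δ = −(0.1104)(0.1246) = -0.0138; H_s = arccos(-0.0138) = 90.79°.

90.8°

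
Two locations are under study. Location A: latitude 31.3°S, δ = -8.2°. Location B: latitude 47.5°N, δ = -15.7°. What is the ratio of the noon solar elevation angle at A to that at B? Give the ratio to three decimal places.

A: 90° − |-31.3 − (-8.2)| = 66.90°.
B: 90° − |47.5 − (-15.7)| = 26.80°.
Ratio A/B = 66.9000 / 26.8000 = 2.4963.

2.496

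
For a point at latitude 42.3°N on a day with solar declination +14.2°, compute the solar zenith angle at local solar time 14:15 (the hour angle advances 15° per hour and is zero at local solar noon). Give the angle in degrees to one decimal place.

40.4°

Hour angle H = 15° × (14.25 − 12) = 33.75°.
cos θ_z = sin(42.3°) sin(14.2°) + cos(42.3°) cos(14.2°) cos(33.75°) = 0.1651 + 0.5962 = 0.7613.
θ_z = arccos(0.7613) = 40.42°.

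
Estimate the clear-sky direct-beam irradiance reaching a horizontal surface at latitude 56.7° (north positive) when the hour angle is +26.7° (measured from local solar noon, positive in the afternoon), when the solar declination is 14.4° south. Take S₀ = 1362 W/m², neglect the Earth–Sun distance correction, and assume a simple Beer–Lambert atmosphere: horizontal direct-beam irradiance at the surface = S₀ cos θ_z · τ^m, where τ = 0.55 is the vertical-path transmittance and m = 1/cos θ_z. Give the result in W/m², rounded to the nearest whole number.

With φ = 56.7°, δ = -14.4°, H = 26.70°: sin φ sin δ = -0.2079, cos φ cos δ cos H = 0.4751, so cos θ_z = 0.2672.
Air mass m = 1/cos θ_z = 1/0.2672 = 3.743; τ^m = 0.55^3.743 = 0.1067.
Surface direct beam = 1362 × 0.2672 × 0.1067 = 38.83 W/m².

39 W/m²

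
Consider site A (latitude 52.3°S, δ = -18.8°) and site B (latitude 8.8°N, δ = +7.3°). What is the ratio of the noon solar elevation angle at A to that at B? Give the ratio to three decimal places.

0.638

A: 90° − |-52.3 − (-18.8)| = 56.50°.
B: 90° − |8.8 − (7.3)| = 88.50°.
Ratio A/B = 56.5000 / 88.5000 = 0.6384.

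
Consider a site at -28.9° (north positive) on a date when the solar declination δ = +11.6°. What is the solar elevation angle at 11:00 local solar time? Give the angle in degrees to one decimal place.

Hour angle H = 15° × (11 − 12) = -15.00°.
cos θ_z = sin φ sin δ + cos φ cos δ cos H = (-0.4833)(0.2011) + (0.8755)(0.9796)(0.9659) = 0.7312.
θ_z = arccos(0.7312) = 43.01°, so the elevation is 90° − 43.01° = 46.99°.

47.0°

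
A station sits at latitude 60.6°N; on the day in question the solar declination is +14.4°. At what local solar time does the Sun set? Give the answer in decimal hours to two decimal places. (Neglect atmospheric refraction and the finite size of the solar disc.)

cos H_s = −tan(60.6°) · tan(14.4°) = -0.4557, so H_s = arccos(-0.4557) = 117.11°.
Sunset is at 12 + H_s/15 = 12 + 7.807 = 19.807 h local solar time.

19.81 h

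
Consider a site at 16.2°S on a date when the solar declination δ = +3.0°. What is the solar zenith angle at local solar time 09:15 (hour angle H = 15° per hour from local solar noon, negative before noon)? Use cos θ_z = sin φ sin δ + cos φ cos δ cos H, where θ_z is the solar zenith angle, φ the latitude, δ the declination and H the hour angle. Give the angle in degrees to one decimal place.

Hour angle H = 15° × (9.25 − 12) = -41.25°.
cos θ_z = sin(-16.2°) sin(3.0°) + cos(-16.2°) cos(3.0°) cos(-41.25°) = -0.0146 + 0.7210 = 0.7064.
θ_z = arccos(0.7064) = 45.06°.

45.1°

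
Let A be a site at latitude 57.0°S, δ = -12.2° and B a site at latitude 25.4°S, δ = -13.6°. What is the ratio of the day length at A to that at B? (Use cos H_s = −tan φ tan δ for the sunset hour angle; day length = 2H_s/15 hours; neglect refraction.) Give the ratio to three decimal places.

1.133

A: H_s = arccos(−tan -57.0° · tan -12.2°) = 109.45°, so 2H_s/15 = 14.5933 h.
B: H_s = arccos(−tan -25.4° · tan -13.6°) = 96.60°, so 2H_s/15 = 12.8800 h.
Ratio A/B = 14.5933 / 12.8800 = 1.1330.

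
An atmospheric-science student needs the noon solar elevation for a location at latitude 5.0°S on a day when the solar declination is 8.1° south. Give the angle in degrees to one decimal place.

86.9°

At local solar noon the hour angle is zero, so the elevation is 90° − |φ − δ| = 90° − |-5.0° − (-8.1°)| = 90° − 3.1° = 86.9°.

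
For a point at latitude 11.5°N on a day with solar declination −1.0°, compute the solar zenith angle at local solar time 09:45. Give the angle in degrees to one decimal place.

Hour angle H = 15° × (9.75 − 12) = -33.75°.
cos θ_z = sin(11.5°) sin(-1.0°) + cos(11.5°) cos(-1.0°) cos(-33.75°) = -0.0035 + 0.8147 = 0.8112.
θ_z = arccos(0.8112) = 35.79°.

35.8°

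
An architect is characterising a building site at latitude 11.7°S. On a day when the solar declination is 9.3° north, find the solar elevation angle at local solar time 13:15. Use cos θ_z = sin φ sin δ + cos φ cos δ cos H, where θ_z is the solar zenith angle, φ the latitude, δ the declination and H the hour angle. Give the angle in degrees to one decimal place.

61.9°

Hour angle H = 15° × (13.25 − 12) = 18.75°.
With φ = -11.7°, δ = 9.3°, H = 18.75°: sin φ sin δ = -0.0328, cos φ cos δ cos H = 0.9151, so cos θ_z = 0.8823.
θ_z = arccos(0.8823) = 28.08°, so the elevation is 90° − 28.08° = 61.92°.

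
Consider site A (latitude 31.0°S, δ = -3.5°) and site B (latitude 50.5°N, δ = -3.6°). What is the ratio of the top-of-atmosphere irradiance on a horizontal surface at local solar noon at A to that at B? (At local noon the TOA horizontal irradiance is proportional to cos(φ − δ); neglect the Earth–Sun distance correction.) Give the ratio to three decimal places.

A: cos θ_z = cos(-31.0° − (-3.5°)) = 0.8870.
B: cos θ_z = cos(50.5° − (-3.6°)) = 0.5864.
Ratio A/B = 0.8870 / 0.5864 = 1.5126.

1.513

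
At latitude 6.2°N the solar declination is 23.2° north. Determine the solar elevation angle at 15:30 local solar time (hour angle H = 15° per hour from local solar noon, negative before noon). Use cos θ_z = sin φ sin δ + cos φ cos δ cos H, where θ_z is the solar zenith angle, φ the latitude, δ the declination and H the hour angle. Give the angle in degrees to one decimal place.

36.8°

Hour angle H = 15° × (15.5 − 12) = 52.50°.
cos θ_z = sin(6.2°) sin(23.2°) + cos(6.2°) cos(23.2°) cos(52.50°) = 0.0425 + 0.5563 = 0.5988.
θ_z = arccos(0.5988) = 53.22°, so the elevation is 90° − 53.22° = 36.78°.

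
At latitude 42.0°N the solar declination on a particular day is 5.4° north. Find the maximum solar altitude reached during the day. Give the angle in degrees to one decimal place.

53.4°

At local solar noon the hour angle is zero, so the elevation is 90° − |φ − δ| = 90° − |42.0° − (5.4°)| = 90° − 36.6° = 53.4°.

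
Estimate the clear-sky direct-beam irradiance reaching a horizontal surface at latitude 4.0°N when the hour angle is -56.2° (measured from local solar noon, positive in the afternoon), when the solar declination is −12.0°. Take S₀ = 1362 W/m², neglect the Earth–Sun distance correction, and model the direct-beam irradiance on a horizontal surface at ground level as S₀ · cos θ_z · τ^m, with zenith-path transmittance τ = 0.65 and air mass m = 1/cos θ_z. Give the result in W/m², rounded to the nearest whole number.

cos θ_z = sin φ sin δ + cos φ cos δ cos H = (0.0698)(-0.2079) + (0.9976)(0.9781)(0.5563) = 0.5283.
Air mass m = 1/cos θ_z = 1/0.5283 = 1.893; τ^m = 0.65^1.893 = 0.4424.
Surface direct beam = 1362 × 0.5283 × 0.4424 = 318.33 W/m².

318 W/m²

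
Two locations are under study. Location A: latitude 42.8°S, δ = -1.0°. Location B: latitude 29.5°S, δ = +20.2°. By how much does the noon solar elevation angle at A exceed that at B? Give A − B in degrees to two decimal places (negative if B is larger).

A: 90° − |-42.8 − (-1.0)| = 48.20°.
B: 90° − |-29.5 − (20.2)| = 40.30°.
A − B = 48.20 − 40.30 = 7.90°.

+7.90°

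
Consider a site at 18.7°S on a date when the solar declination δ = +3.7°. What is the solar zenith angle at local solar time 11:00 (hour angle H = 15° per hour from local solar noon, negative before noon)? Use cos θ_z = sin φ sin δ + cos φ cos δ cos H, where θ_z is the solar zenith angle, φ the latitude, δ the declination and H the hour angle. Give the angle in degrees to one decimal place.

Hour angle H = 15° × (11 − 12) = -15.00°.
cos θ_z = sin(-18.7°) sin(3.7°) + cos(-18.7°) cos(3.7°) cos(-15.00°) = -0.0207 + 0.9130 = 0.8923.
θ_z = arccos(0.8923) = 26.84°.

26.8°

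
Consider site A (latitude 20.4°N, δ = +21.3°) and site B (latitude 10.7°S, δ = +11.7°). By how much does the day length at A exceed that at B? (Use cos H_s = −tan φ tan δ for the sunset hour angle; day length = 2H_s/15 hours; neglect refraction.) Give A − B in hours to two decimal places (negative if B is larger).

+1.41 h

A: H_s = arccos(−tan 20.4° · tan 21.3°) = 98.34°, so 2H_s/15 = 13.1120 h.
B: H_s = arccos(−tan -10.7° · tan 11.7°) = 87.76°, so 2H_s/15 = 11.7013 h.
A − B = 13.1120 − 11.7013 = 1.4107 h.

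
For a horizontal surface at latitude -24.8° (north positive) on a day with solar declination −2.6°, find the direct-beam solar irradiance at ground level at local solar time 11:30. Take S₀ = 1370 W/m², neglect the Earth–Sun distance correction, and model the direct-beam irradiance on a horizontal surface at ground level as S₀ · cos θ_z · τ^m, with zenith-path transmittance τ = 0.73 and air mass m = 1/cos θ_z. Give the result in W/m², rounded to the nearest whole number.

893 W/m²

Hour angle H = 15° × (11.5 − 12) = -7.50°.
cos θ_z = sin φ sin δ + cos φ cos δ cos H = (-0.4195)(-0.0454) + (0.9078)(0.9990)(0.9914) = 0.9181.
Air mass m = 1/cos θ_z = 1/0.9181 = 1.089; τ^m = 0.73^1.089 = 0.7098.
Surface direct beam = 1370 × 0.9181 × 0.7098 = 892.78 W/m².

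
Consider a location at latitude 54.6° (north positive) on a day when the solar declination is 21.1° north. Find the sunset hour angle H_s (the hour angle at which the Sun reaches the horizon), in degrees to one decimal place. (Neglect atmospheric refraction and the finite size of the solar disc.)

122.9°

−tan φ tan δ = −(1.4071)(0.3859) = -0.5430; H_s = arccos(-0.5430) = 122.89°.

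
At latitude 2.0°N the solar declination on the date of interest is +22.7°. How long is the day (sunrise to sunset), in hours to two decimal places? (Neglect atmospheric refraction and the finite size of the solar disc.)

cos H_s = −tan(2.0°) · tan(22.7°) = -0.0146, so H_s = arccos(-0.0146) = 90.84°.
Day length = 2 H_s / 15° h⁻¹ = 181.68° / 15 = 12.112 h.

12.11 hours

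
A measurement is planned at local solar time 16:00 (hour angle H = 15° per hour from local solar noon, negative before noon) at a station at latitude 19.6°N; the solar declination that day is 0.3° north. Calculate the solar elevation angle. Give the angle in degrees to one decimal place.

Hour angle H = 15° × (16 − 12) = 60.00°.
With φ = 19.6°, δ = 0.3°, H = 60.00°: sin φ sin δ = 0.0018, cos φ cos δ cos H = 0.4710, so cos θ_z = 0.4728.
θ_z = arccos(0.4728) = 61.78°, so the elevation is 90° − 61.78° = 28.22°.

28.2°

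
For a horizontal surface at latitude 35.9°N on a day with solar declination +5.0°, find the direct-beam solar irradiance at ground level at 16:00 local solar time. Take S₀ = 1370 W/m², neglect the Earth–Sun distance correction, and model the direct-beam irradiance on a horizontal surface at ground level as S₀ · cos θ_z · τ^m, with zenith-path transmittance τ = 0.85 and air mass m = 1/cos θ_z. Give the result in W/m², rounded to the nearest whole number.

Hour angle H = 15° × (16 − 12) = 60.00°.
cos θ_z = sin φ sin δ + cos φ cos δ cos H = (0.5864)(0.0872) + (0.8100)(0.9962)(0.5000) = 0.4546.
Air mass m = 1/cos θ_z = 1/0.4546 = 2.200; τ^m = 0.85^2.200 = 0.6994.
Surface direct beam = 1370 × 0.4546 × 0.6994 = 435.59 W/m².

436 W/m²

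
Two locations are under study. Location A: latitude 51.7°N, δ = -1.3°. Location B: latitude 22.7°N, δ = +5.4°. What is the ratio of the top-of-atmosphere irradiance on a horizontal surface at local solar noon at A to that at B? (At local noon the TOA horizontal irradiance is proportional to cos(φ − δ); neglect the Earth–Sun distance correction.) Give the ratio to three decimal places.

0.630

A: cos θ_z = cos(51.7° − (-1.3°)) = 0.6018.
B: cos θ_z = cos(22.7° − (5.4°)) = 0.9548.
Ratio A/B = 0.6018 / 0.9548 = 0.6303.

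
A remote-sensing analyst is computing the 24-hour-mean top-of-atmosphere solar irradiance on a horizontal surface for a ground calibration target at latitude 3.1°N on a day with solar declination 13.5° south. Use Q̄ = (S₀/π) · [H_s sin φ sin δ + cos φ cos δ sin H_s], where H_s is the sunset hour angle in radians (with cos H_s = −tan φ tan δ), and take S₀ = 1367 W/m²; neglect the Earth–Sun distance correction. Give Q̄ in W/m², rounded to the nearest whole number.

414 W/m²

The sunset hour angle satisfies cos H_s = −tan φ tan δ = 0.0130, giving H_s = 89.26°. In radians, H_s = 1.5579.
H_s sin φ sin δ = 1.5579 × 0.0541 × -0.2334 = -0.0197.
cos φ cos δ sin H_s = 0.9985 × 0.9724 × 0.9999 = 0.9708.
Q̄ = (1367/π) × (-0.0197 + 0.9708) = 435.13 × 0.9511 = 413.85 W/m².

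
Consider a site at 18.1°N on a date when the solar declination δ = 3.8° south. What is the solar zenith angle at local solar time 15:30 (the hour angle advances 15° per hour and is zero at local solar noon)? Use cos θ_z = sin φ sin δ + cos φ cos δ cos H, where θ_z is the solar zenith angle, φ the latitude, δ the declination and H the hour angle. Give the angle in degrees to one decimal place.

56.2°

Hour angle H = 15° × (15.5 − 12) = 52.50°.
cos θ_z = sin(18.1°) sin(-3.8°) + cos(18.1°) cos(-3.8°) cos(52.50°) = -0.0206 + 0.5774 = 0.5568.
θ_z = arccos(0.5568) = 56.17°.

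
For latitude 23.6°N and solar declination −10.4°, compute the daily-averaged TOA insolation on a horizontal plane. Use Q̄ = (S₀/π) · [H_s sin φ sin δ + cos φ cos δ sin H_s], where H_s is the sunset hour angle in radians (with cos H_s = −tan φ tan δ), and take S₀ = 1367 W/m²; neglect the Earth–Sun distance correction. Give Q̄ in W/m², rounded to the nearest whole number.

344 W/m²

cos H_s = −tan(23.6°) · tan(-10.4°) = 0.0802, so H_s = arccos(0.0802) = 85.40°. In radians, H_s = 1.4905.
H_s sin φ sin δ = 1.4905 × 0.4003 × -0.1805 = -0.1077.
cos φ cos δ sin H_s = 0.9164 × 0.9836 × 0.9968 = 0.8985.
Q̄ = (1367/π) × (-0.1077 + 0.8985) = 435.13 × 0.7908 = 344.10 W/m².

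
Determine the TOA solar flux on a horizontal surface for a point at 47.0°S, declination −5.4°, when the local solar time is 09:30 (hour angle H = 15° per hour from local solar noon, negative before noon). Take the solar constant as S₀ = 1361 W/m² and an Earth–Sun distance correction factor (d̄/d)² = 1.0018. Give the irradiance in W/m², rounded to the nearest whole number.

828 W/m²

Hour angle H = 15° × (9.5 − 12) = -37.50°.
cos θ_z = sin(-47.0°) sin(-5.4°) + cos(-47.0°) cos(-5.4°) cos(-37.50°) = 0.0688 + 0.5387 = 0.6075.
Top-of-atmosphere irradiance = S₀ (d̄/d)² cos θ_z = 1361 × 1.0018 × 0.6075 = 828.30 W/m².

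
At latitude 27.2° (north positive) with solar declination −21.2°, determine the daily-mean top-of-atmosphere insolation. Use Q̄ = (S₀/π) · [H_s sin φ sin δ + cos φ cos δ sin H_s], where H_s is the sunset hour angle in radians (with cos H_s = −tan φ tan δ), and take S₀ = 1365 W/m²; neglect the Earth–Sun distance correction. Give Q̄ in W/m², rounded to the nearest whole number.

The sunset hour angle satisfies cos H_s = −tan φ tan δ = 0.1993, giving H_s = 78.50°. In radians, H_s = 1.3701.
H_s sin φ sin δ = 1.3701 × 0.4571 × -0.3616 = -0.2265.
cos φ cos δ sin H_s = 0.8894 × 0.9323 × 0.9799 = 0.8125.
Q̄ = (1365/π) × (-0.2265 + 0.8125) = 434.49 × 0.5860 = 254.61 W/m².

255 W/m²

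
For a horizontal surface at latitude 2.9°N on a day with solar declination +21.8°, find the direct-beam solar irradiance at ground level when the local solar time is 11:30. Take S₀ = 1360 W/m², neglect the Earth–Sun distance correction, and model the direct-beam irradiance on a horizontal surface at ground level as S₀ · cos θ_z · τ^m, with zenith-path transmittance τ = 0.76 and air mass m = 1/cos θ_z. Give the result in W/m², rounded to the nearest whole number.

952 W/m²

Hour angle H = 15° × (11.5 − 12) = -7.50°.
cos θ_z = sin φ sin δ + cos φ cos δ cos H = (0.0506)(0.3714) + (0.9987)(0.9285)(0.9914) = 0.9381.
Air mass m = 1/cos θ_z = 1/0.9381 = 1.066; τ^m = 0.76^1.066 = 0.7464.
Surface direct beam = 1360 × 0.9381 × 0.7464 = 952.27 W/m².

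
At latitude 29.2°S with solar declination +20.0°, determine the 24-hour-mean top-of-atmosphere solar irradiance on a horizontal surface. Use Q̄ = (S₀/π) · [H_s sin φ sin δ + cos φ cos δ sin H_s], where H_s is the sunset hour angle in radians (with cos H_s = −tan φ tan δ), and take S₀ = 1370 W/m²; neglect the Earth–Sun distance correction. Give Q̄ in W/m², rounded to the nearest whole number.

251 W/m²

The sunset hour angle satisfies cos H_s = −tan φ tan δ = 0.2034, giving H_s = 78.26°. In radians, H_s = 1.3659.
H_s sin φ sin δ = 1.3659 × -0.4879 × 0.3420 = -0.2279.
cos φ cos δ sin H_s = 0.8729 × 0.9397 × 0.9791 = 0.8031.
Q̄ = (1370/π) × (-0.2279 + 0.8031) = 436.08 × 0.5752 = 250.83 W/m².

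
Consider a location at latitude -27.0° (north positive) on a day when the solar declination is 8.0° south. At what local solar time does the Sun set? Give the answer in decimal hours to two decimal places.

The sunset hour angle satisfies cos H_s = −tan φ tan δ = -0.0716, giving H_s = 94.11°.
Sunset is at 12 + H_s/15 = 12 + 6.274 = 18.274 h local solar time.

18.27 h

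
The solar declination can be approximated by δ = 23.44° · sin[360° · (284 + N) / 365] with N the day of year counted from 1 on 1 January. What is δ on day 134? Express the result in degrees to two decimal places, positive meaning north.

360 × (284 + 134) / 365 = 412.274°; sin(412.274°) = 0.7909.
δ = 23.44 × 0.7909 = 18.539° ≈ +18.54°.

+18.54°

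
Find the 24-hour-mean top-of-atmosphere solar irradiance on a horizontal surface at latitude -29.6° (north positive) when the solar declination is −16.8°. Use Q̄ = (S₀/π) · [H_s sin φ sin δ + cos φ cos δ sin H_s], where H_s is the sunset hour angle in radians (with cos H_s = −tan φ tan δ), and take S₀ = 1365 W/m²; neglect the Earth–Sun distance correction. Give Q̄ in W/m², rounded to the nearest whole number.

The sunset hour angle satisfies cos H_s = −tan φ tan δ = -0.1715, giving H_s = 99.88°. In radians, H_s = 1.7432.
H_s sin φ sin δ = 1.7432 × -0.4939 × -0.2890 = 0.2488.
cos φ cos δ sin H_s = 0.8695 × 0.9573 × 0.9852 = 0.8201.
Q̄ = (1365/π) × (0.2488 + 0.8201) = 434.49 × 1.0689 = 464.43 W/m².

464 W/m²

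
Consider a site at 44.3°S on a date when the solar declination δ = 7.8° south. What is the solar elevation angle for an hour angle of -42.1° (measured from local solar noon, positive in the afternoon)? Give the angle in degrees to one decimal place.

38.4°

cos θ_z = sin(-44.3°) sin(-7.8°) + cos(-44.3°) cos(-7.8°) cos(-42.10°) = 0.0948 + 0.5261 = 0.6209.
θ_z = arccos(0.6209) = 51.62°, so the elevation is 90° − 51.62° = 38.38°.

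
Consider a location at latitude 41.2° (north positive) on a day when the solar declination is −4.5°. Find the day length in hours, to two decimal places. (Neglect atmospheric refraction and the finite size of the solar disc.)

The sunset hour angle satisfies cos H_s = −tan φ tan δ = 0.0689, giving H_s = 86.05°.
Day length = 2 H_s / 15° h⁻¹ = 172.10° / 15 = 11.473 h.

11.47 hours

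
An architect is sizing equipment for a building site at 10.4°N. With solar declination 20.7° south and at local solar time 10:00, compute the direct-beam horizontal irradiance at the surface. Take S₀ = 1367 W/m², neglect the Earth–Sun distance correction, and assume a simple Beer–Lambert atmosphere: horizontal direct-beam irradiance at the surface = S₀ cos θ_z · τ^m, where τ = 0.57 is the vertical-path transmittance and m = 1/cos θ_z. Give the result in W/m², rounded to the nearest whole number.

465 W/m²

Hour angle H = 15° × (10 − 12) = -30.00°.
cos θ_z = sin(10.4°) sin(-20.7°) + cos(10.4°) cos(-20.7°) cos(-30.00°) = -0.0638 + 0.7968 = 0.7330.
Air mass m = 1/cos θ_z = 1/0.7330 = 1.364; τ^m = 0.57^1.364 = 0.4645.
Surface direct beam = 1367 × 0.7330 × 0.4645 = 465.43 W/m².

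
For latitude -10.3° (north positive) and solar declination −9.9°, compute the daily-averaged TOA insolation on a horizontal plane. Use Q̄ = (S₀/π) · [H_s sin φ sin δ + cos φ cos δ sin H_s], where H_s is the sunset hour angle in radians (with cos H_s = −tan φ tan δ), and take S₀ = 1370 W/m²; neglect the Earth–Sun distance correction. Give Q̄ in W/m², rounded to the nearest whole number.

The sunset hour angle satisfies cos H_s = −tan φ tan δ = -0.0317, giving H_s = 91.82°. In radians, H_s = 1.6026.
H_s sin φ sin δ = 1.6026 × -0.1788 × -0.1719 = 0.0493.
cos φ cos δ sin H_s = 0.9839 × 0.9851 × 0.9995 = 0.9688.
Q̄ = (1370/π) × (0.0493 + 0.9688) = 436.08 × 1.0181 = 443.97 W/m².

444 W/m²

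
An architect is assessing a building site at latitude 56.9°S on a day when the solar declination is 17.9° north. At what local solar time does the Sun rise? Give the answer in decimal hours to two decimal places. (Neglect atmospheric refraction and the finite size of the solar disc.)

7.98 h

−tan φ tan δ = −(-1.5340)(0.3230) = 0.4955; H_s = arccos(0.4955) = 60.30°.
Sunrise is at 12 − H_s/15 = 12 − 4.020 = 7.980 h local solar time.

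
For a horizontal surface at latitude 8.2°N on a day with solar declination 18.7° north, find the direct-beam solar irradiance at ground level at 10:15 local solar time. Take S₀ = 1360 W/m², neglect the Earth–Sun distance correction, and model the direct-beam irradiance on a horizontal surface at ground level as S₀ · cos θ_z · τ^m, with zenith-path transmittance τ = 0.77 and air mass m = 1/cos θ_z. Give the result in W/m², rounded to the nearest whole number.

Hour angle H = 15° × (10.25 − 12) = -26.25°.
With φ = 8.2°, δ = 18.7°, H = -26.25°: sin φ sin δ = 0.0457, cos φ cos δ cos H = 0.8408, so cos θ_z = 0.8865.
Air mass m = 1/cos θ_z = 1/0.8865 = 1.128; τ^m = 0.77^1.128 = 0.7447.
Surface direct beam = 1360 × 0.8865 × 0.7447 = 897.84 W/m².

898 W/m²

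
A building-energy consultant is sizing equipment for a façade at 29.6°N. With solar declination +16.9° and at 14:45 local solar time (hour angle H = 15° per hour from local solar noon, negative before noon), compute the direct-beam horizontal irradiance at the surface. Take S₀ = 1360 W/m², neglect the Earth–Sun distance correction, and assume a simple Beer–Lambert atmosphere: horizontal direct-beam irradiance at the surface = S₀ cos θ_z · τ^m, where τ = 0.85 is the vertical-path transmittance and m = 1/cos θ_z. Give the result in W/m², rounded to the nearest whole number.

847 W/m²

Hour angle H = 15° × (14.75 − 12) = 41.25°.
With φ = 29.6°, δ = 16.9°, H = 41.25°: sin φ sin δ = 0.1436, cos φ cos δ cos H = 0.6255, so cos θ_z = 0.7691.
Air mass m = 1/cos θ_z = 1/0.7691 = 1.300; τ^m = 0.85^1.300 = 0.8096.
Surface direct beam = 1360 × 0.7691 × 0.8096 = 846.82 W/m².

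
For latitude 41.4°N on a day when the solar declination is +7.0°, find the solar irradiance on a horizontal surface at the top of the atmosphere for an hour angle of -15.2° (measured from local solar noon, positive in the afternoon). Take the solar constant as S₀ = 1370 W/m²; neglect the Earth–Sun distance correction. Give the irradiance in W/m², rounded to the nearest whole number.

cos θ_z = sin(41.4°) sin(7.0°) + cos(41.4°) cos(7.0°) cos(-15.20°) = 0.0806 + 0.7185 = 0.7991.
Top-of-atmosphere irradiance = S₀ cos θ_z = 1370 × 0.7991 = 1094.77 W/m².

1095 W/m²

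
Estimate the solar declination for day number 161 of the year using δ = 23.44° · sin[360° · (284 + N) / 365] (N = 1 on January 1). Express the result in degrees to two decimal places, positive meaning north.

+23.00°

360 × (284 + 161) / 365 = 438.904°; sin(438.904°) = 0.9813.
δ = 23.44 × 0.9813 = 23.002° ≈ +23.00°.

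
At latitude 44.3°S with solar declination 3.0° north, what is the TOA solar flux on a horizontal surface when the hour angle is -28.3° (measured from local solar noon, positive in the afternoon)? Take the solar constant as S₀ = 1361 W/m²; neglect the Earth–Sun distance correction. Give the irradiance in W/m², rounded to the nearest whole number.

807 W/m²

cos θ_z = sin(-44.3°) sin(3.0°) + cos(-44.3°) cos(3.0°) cos(-28.30°) = -0.0366 + 0.6293 = 0.5927.
Top-of-atmosphere irradiance = S₀ cos θ_z = 1361 × 0.5927 = 806.66 W/m².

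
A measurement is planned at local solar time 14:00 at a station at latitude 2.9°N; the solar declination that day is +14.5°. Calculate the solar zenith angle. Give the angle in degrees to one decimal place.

Hour angle H = 15° × (14 − 12) = 30.00°.
With φ = 2.9°, δ = 14.5°, H = 30.00°: sin φ sin δ = 0.0127, cos φ cos δ cos H = 0.8374, so cos θ_z = 0.8501.
θ_z = arccos(0.8501) = 31.78°.

31.8°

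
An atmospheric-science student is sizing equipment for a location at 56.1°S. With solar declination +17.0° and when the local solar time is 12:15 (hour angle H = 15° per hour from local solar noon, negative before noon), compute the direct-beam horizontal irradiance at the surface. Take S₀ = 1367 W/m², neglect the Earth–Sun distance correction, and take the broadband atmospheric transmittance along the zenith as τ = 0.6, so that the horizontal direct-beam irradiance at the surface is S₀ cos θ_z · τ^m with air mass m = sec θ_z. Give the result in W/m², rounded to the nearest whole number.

Hour angle H = 15° × (12.25 − 12) = 3.75°.
With φ = -56.1°, δ = 17.0°, H = 3.75°: sin φ sin δ = -0.2427, cos φ cos δ cos H = 0.5322, so cos θ_z = 0.2895.
Air mass m = 1/cos θ_z = 1/0.2895 = 3.454; τ^m = 0.6^3.454 = 0.1713.
Surface direct beam = 1367 × 0.2895 × 0.1713 = 67.79 W/m².

68 W/m²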